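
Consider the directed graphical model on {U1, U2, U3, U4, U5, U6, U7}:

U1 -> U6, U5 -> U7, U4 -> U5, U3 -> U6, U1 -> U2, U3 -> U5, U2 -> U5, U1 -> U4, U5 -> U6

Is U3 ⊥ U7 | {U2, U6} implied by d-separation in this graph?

4 paths connect U3 and U7; each must be blocked for d-separation to hold:
  1. U3 → U5 → U7 — U5:chain[open] ⇒ active
  2. U3 → U6 ← U5 → U7 — U6:collider[open]; U5:fork[open] ⇒ active
  3. U3 → U6 ← U1 → U2 → U5 → U7 — U6:collider[open]; U1:fork[open]; U2:chain[blocks]; U5:chain[open] ⇒ blocked
  4. U3 → U6 ← U1 → U4 → U5 → U7 — U6:collider[open]; U1:fork[open]; U4:chain[open]; U5:chain[open] ⇒ active
Because an active path exists, U3 and U7 are not d-separated.

No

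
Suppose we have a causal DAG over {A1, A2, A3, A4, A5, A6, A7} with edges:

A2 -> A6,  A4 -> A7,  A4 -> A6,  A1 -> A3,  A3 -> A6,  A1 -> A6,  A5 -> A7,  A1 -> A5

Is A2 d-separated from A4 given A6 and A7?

No

We examine all 3 paths between A2 and A4:
  1. A2 → A6 ← A3 ← A1 → A5 → A7 ← A4 — A6:collider[open]; A3:chain[open]; A1:fork[open]; A5:chain[open]; A7:collider[open] ⇒ active
  2. A2 → A6 ← A1 → A5 → A7 ← A4 — A6:collider[open]; A1:fork[open]; A5:chain[open]; A7:collider[open] ⇒ active
  3. A2 → A6 ← A4 — A6:collider[open] ⇒ active
Because an active path exists, A2 and A4 are not d-separated.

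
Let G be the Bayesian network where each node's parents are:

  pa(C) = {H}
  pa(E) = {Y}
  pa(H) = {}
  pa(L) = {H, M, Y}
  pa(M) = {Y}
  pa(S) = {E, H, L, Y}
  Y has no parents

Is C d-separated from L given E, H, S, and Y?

Yes

6 paths connect C and L; each must be blocked for d-separation to hold:
Path 1: C ← H → L
  H is a fork here and H is conditioned on, so the path is blocked at H.
Path 2: C ← H → S ← E ← Y → L
  H is a fork here and H is conditioned on, so the path is blocked at H.
Path 3: C ← H → S ← E ← Y → M → L
  H is a fork here and H is conditioned on, so the path is blocked at H.
Path 4: C ← H → S ← L
  H is a fork here and H is conditioned on, so the path is blocked at H.
Path 5: C ← H → S ← Y → L
  H is a fork here and H is conditioned on, so the path is blocked at H.
Path 6: C ← H → S ← Y → M → L
  H is a fork here and H is conditioned on, so the path is blocked at H.
Since every path is blocked, d-separation holds.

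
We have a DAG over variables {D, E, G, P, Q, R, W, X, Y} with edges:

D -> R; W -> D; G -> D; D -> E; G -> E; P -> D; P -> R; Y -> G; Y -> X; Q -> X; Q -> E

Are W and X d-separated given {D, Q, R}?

There are 4 undirected paths between W and X; checking each against the conditioning set {D, Q, R}:
  1. W → D → E ← G ← Y → X — D:chain[blocks]; E:collider[blocks]; G:chain[open]; Y:fork[open] ⇒ blocked
  2. W → D → E ← Q → X — D:chain[blocks]; E:collider[blocks]; Q:fork[blocks] ⇒ blocked
  3. W → D ← G → E ← Q → X — D:collider[open]; G:fork[open]; E:collider[blocks]; Q:fork[blocks] ⇒ blocked
  4. W → D ← G ← Y → X — D:collider[open]; G:chain[open]; Y:fork[open] ⇒ active
At least one path is unblocked, so d-separation fails.

No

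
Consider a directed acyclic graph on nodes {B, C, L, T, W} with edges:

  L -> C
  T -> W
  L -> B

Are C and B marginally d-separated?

Only one path connects C and B:
Path 1: C ← L → B
  L is a fork and L is not conditioned on — no node blocks this path, so it is active.
Since the path C ← L → B is active, C and B are not d-separated given ∅.

No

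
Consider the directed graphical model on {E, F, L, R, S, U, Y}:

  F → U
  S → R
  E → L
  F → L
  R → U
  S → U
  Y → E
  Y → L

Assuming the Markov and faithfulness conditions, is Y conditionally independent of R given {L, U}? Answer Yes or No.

No

There are 4 undirected paths between Y and R; checking each against the conditioning set {L, U}:
Path 1: Y → E → L ← F → U ← R
  E is a chain and E is not conditioned on; L is a collider and L is conditioned on, which opens it; F is a fork and F is not conditioned on; U is a collider and U is conditioned on, which opens it — no node blocks this path, so it is active.
Path 2: Y → E → L ← F → U ← S → R
  E is a chain and E is not conditioned on; L is a collider and L is conditioned on, which opens it; F is a fork and F is not conditioned on; U is a collider and U is conditioned on, which opens it; S is a fork and S is not conditioned on — no node blocks this path, so it is active.
Path 3: Y → L ← F → U ← R
  L is a collider and L is conditioned on, which opens it; F is a fork and F is not conditioned on; U is a collider and U is conditioned on, which opens it — no node blocks this path, so it is active.
Path 4: Y → L ← F → U ← S → R
  L is a collider and L is conditioned on, which opens it; F is a fork and F is not conditioned on; U is a collider and U is conditioned on, which opens it; S is a fork and S is not conditioned on — no node blocks this path, so it is active.
At least one path is unblocked, so d-separation fails.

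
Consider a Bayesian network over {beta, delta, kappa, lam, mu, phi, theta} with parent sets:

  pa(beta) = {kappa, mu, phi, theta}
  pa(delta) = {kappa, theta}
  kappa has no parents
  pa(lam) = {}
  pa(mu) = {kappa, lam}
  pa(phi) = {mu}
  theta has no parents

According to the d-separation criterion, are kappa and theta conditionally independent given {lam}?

Enumerating the 4 paths from kappa to theta and testing each for blocking by {lam}:
  1. kappa → beta ← theta — beta:collider[blocks] ⇒ blocked
  2. kappa → delta ← theta — delta:collider[blocks] ⇒ blocked
  3. kappa → mu → beta ← theta — mu:chain[open]; beta:collider[blocks] ⇒ blocked
  4. kappa → mu → phi → beta ← theta — mu:chain[open]; phi:chain[open]; beta:collider[blocks] ⇒ blocked
Since every path is blocked, d-separation holds.

Yes — kappa and theta are d-separated given {lam}.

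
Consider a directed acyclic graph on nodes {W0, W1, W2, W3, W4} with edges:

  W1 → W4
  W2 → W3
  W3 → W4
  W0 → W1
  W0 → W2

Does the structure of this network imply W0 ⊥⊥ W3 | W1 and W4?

No

2 paths connect W0 and W3; each must be blocked for d-separation to hold:
  1. W0 → W1 → W4 ← W3 — W1:chain[blocks]; W4:collider[open] ⇒ blocked
  2. W0 → W2 → W3 — W2:chain[open] ⇒ active
Because an active path exists, W0 and W3 are not d-separated.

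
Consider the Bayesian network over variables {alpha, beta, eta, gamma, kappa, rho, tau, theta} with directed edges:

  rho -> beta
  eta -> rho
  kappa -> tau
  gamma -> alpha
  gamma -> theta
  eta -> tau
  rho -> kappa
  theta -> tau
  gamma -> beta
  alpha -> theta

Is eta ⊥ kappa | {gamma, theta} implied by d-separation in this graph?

No

6 paths connect eta and kappa; each must be blocked for d-separation to hold:
Path 1: eta → rho → beta ← gamma → alpha → theta → tau ← kappa
  beta is a collider here and neither beta nor any of its descendants is conditioned on, so the collider stays closed — the path is blocked at beta.
Path 2: eta → rho → beta ← gamma → theta → tau ← kappa
  beta is a collider here and neither beta nor any of its descendants is conditioned on, so the collider stays closed — the path is blocked at beta.
Path 3: eta → rho → kappa
  rho is a chain and rho is not conditioned on — no node blocks this path, so it is active.
Path 4: eta → tau ← kappa
  tau is a collider here and neither tau nor any of its descendants is conditioned on, so the collider stays closed — the path is blocked at tau.
Path 5: eta → tau ← theta ← alpha ← gamma → beta ← rho → kappa
  tau is a collider here and neither tau nor any of its descendants is conditioned on, so the collider stays closed — the path is blocked at tau.
Path 6: eta → tau ← theta ← gamma → beta ← rho → kappa
  tau is a collider here and neither tau nor any of its descendants is conditioned on, so the collider stays closed — the path is blocked at tau.
At least one path is unblocked, so d-separation fails.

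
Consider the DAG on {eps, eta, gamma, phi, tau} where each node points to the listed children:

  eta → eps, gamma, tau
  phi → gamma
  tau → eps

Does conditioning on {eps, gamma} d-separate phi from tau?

No — phi and tau are not d-separated given {eps, gamma}.

2 paths connect phi and tau; each must be blocked for d-separation to hold:
Path 1: phi → gamma ← eta → tau
  gamma is a collider and gamma is conditioned on, which opens it; eta is a fork and eta is not conditioned on — no node blocks this path, so it is active.
Path 2: phi → gamma ← eta → eps ← tau
  gamma is a collider and gamma is conditioned on, which opens it; eta is a fork and eta is not conditioned on; eps is a collider and eps is conditioned on, which opens it — no node blocks this path, so it is active.
Since the path phi → gamma ← eta → tau is active, phi and tau are not d-separated given {eps, gamma}.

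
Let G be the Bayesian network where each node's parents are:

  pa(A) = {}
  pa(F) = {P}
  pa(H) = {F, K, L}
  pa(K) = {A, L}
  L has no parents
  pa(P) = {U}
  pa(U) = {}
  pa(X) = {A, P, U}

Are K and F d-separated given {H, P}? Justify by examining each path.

No — K and F are not d-separated given {H, P}.

There are 4 undirected paths between K and F; checking each against the conditioning set {H, P}:
Path 1: K ← A → X ← P → F
  X is a collider here and neither X nor any of its descendants is conditioned on, so the collider stays closed — the path is blocked at X.
Path 2: K ← A → X ← U → P → F
  X is a collider here and neither X nor any of its descendants is conditioned on, so the collider stays closed — the path is blocked at X.
Path 3: K ← L → H ← F
  L is a fork and L is not conditioned on; H is a collider and H is conditioned on, which opens it — no node blocks this path, so it is active.
Path 4: K → H ← F
  H is a collider and H is conditioned on, which opens it — no node blocks this path, so it is active.
Because an active path exists, K and F are not d-separated.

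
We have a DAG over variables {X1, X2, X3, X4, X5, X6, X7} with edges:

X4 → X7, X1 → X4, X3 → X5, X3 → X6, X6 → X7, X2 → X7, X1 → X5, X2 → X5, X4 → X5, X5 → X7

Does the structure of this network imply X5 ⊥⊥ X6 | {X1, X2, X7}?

5 paths connect X5 and X6; each must be blocked for d-separation to hold:
Path 1: X5 → X7 ← X6
  X7 is a collider and X7 is conditioned on, which opens it — no node blocks this path, so it is active.
Path 2: X5 ← X4 → X7 ← X6
  X4 is a fork and X4 is not conditioned on; X7 is a collider and X7 is conditioned on, which opens it — no node blocks this path, so it is active.
Path 3: X5 ← X2 → X7 ← X6
  X2 is a fork here and X2 is conditioned on, so the path is blocked at X2.
Path 4: X5 ← X3 → X6
  X3 is a fork and X3 is not conditioned on — no node blocks this path, so it is active.
Path 5: X5 ← X1 → X4 → X7 ← X6
  X1 is a fork here and X1 is conditioned on, so the path is blocked at X1.
Since the path X5 → X7 ← X6 is active, X5 and X6 are not d-separated given {X1, X2, X7}.

No — X5 and X6 are not d-separated given {X1, X2, X7}.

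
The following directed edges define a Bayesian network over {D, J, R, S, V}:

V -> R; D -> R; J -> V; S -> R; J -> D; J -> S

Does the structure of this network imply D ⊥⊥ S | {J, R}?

No

There are 4 undirected paths between D and S; checking each against the conditioning set {J, R}:
Path 1: D → R ← S
  R is a collider and R is conditioned on, which opens it — no node blocks this path, so it is active.
Path 2: D → R ← V ← J → S
  J is a fork here and J is conditioned on, so the path is blocked at J.
Path 3: D ← J → S
  J is a fork here and J is conditioned on, so the path is blocked at J.
Path 4: D ← J → V → R ← S
  J is a fork here and J is conditioned on, so the path is blocked at J.
At least one path is unblocked, so d-separation fails.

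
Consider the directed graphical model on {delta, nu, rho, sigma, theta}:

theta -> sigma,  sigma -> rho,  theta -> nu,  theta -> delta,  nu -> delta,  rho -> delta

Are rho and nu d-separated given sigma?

There are 4 undirected paths between rho and nu; checking each against the conditioning set {sigma}:
Path 1: rho ← sigma ← theta → nu
  sigma is a chain here and sigma is conditioned on, so the path is blocked at sigma.
Path 2: rho ← sigma ← theta → delta ← nu
  sigma is a chain here and sigma is conditioned on, so the path is blocked at sigma.
Path 3: rho → delta ← theta → nu
  delta is a collider here and neither delta nor any of its descendants is conditioned on, so the collider stays closed — the path is blocked at delta.
Path 4: rho → delta ← nu
  delta is a collider here and neither delta nor any of its descendants is conditioned on, so the collider stays closed — the path is blocked at delta.
Every path is blocked, so rho and nu are d-separated given {sigma}.

Yes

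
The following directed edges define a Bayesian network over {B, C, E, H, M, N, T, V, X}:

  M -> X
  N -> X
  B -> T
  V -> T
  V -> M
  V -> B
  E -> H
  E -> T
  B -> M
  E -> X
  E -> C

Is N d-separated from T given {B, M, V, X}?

No

We examine all 5 paths between N and T:
Path 1: N → X ← E → T
  X is a collider and X is conditioned on, which opens it; E is a fork and E is not conditioned on — no node blocks this path, so it is active.
Path 2: N → X ← M ← B → T
  M is a chain here and M is conditioned on, so the path is blocked at M.
Path 3: N → X ← M ← B ← V → T
  M is a chain here and M is conditioned on, so the path is blocked at M.
Path 4: N → X ← M ← V → T
  M is a chain here and M is conditioned on, so the path is blocked at M.
Path 5: N → X ← M ← V → B → T
  M is a chain here and M is conditioned on, so the path is blocked at M.
At least one path is unblocked, so d-separation fails.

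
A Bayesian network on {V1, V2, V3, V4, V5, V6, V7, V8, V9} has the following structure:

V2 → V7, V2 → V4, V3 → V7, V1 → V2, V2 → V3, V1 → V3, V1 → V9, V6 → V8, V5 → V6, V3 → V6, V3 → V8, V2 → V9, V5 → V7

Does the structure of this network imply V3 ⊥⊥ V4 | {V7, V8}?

There are 6 undirected paths between V3 and V4; checking each against the conditioning set {V7, V8}:
Path 1: V3 ← V1 → V2 → V4
  V1 is a fork and V1 is not conditioned on; V2 is a chain and V2 is not conditioned on — no node blocks this path, so it is active.
Path 2: V3 ← V1 → V9 ← V2 → V4
  V9 is a collider here and neither V9 nor any of its descendants is conditioned on, so the collider stays closed — the path is blocked at V9.
Path 3: V3 → V7 ← V2 → V4
  V7 is a collider and V7 is conditioned on, which opens it; V2 is a fork and V2 is not conditioned on — no node blocks this path, so it is active.
Path 4: V3 ← V2 → V4
  V2 is a fork and V2 is not conditioned on — no node blocks this path, so it is active.
Path 5: V3 → V8 ← V6 ← V5 → V7 ← V2 → V4
  V8 is a collider and V8 is conditioned on, which opens it; V6 is a chain and V6 is not conditioned on; V5 is a fork and V5 is not conditioned on; V7 is a collider and V7 is conditioned on, which opens it; V2 is a fork and V2 is not conditioned on — no node blocks this path, so it is active.
Path 6: V3 → V6 ← V5 → V7 ← V2 → V4
  V6 is a collider and its descendant V8 is conditioned on, which opens it; V5 is a fork and V5 is not conditioned on; V7 is a collider and V7 is conditioned on, which opens it; V2 is a fork and V2 is not conditioned on — no node blocks this path, so it is active.
Because an active path exists, V3 and V4 are not d-separated.

No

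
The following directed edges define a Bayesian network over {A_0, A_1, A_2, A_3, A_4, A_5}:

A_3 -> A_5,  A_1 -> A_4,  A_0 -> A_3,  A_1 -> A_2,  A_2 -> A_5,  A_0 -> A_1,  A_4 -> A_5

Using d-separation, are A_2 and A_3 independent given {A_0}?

Yes — A_2 and A_3 are d-separated given {A_0}.

There are 4 undirected paths between A_2 and A_3; checking each against the conditioning set {A_0}:
Path 1: A_2 ← A_1 → A_4 → A_5 ← A_3
  A_5 is a collider here and neither A_5 nor any of its descendants is conditioned on, so the collider stays closed — the path is blocked at A_5.
Path 2: A_2 ← A_1 ← A_0 → A_3
  A_0 is a fork here and A_0 is conditioned on, so the path is blocked at A_0.
Path 3: A_2 → A_5 ← A_4 ← A_1 ← A_0 → A_3
  A_5 is a collider here and neither A_5 nor any of its descendants is conditioned on, so the collider stays closed — the path is blocked at A_5.
Path 4: A_2 → A_5 ← A_3
  A_5 is a collider here and neither A_5 nor any of its descendants is conditioned on, so the collider stays closed — the path is blocked at A_5.
Every path is blocked, so A_2 and A_3 are d-separated given {A_0}.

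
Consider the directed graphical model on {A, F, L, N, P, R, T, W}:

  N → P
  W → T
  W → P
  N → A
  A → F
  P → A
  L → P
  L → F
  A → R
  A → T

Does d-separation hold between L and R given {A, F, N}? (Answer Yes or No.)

Enumerating the 4 paths from L to R and testing each for blocking by {A, F, N}:
Path 1: L → P → A → R
  A is a chain here and A is conditioned on, so the path is blocked at A.
Path 2: L → P ← W → T ← A → R
  T is a collider here and neither T nor any of its descendants is conditioned on, so the collider stays closed — the path is blocked at T.
Path 3: L → P ← N → A → R
  N is a fork here and N is conditioned on, so the path is blocked at N.
Path 4: L → F ← A → R
  A is a fork here and A is conditioned on, so the path is blocked at A.
Since every path is blocked, d-separation holds.

Yes — L and R are d-separated given {A, F, N}.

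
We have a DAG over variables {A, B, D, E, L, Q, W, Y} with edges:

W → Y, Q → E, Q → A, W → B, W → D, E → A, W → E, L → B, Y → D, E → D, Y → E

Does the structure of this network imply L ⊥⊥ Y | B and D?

No

We examine all 5 paths between L and Y:
  1. L → B ← W → Y — B:collider[open]; W:fork[open] ⇒ active
  2. L → B ← W → E ← Y — B:collider[open]; W:fork[open]; E:collider[open] ⇒ active
  3. L → B ← W → E → D ← Y — B:collider[open]; W:fork[open]; E:chain[open]; D:collider[open] ⇒ active
  4. L → B ← W → D ← Y — B:collider[open]; W:fork[open]; D:collider[open] ⇒ active
  5. L → B ← W → D ← E ← Y — B:collider[open]; W:fork[open]; D:collider[open]; E:chain[open] ⇒ active
Since the path L → B ← W → Y is active, L and Y are not d-separated given {B, D}.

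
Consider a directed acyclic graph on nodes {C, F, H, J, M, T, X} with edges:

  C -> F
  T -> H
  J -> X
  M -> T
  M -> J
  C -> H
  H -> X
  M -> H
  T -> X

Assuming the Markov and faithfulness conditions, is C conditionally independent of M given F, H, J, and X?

We examine all 5 paths between C and M:
  1. C → H ← T → X ← J ← M — H:collider[open]; T:fork[open]; X:collider[open]; J:chain[blocks] ⇒ blocked
  2. C → H ← T ← M — H:collider[open]; T:chain[open] ⇒ active
  3. C → H → X ← T ← M — H:chain[blocks]; X:collider[open]; T:chain[open] ⇒ blocked
  4. C → H → X ← J ← M — H:chain[blocks]; X:collider[open]; J:chain[blocks] ⇒ blocked
  5. C → H ← M — H:collider[open] ⇒ active
Because an active path exists, C and M are not d-separated.

No — C and M are not d-separated given {F, H, J, X}.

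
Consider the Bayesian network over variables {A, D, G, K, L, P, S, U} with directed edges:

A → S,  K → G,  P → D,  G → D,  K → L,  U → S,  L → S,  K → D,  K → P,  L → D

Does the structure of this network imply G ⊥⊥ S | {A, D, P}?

We examine all 6 paths between G and S:
  1. G → D ← P ← K → L → S — D:collider[open]; P:chain[blocks]; K:fork[open]; L:chain[open] ⇒ blocked
  2. G → D ← K → L → S — D:collider[open]; K:fork[open]; L:chain[open] ⇒ active
  3. G → D ← L → S — D:collider[open]; L:fork[open] ⇒ active
  4. G ← K → P → D ← L → S — K:fork[open]; P:chain[blocks]; D:collider[open]; L:fork[open] ⇒ blocked
  5. G ← K → D ← L → S — K:fork[open]; D:collider[open]; L:fork[open] ⇒ active
  6. G ← K → L → S — K:fork[open]; L:chain[open] ⇒ active
At least one path is unblocked, so d-separation fails.

No — G and S are not d-separated given {A, D, P}.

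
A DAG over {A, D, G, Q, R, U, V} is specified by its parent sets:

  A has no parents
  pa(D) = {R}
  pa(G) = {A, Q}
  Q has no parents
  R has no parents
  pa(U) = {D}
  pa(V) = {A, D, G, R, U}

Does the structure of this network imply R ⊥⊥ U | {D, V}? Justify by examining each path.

No

We examine all 4 paths between R and U:
Path 1: R → V ← D → U
  D is a fork here and D is conditioned on, so the path is blocked at D.
Path 2: R → V ← U
  V is a collider and V is conditioned on, which opens it — no node blocks this path, so it is active.
Path 3: R → D → V ← U
  D is a chain here and D is conditioned on, so the path is blocked at D.
Path 4: R → D → U
  D is a chain here and D is conditioned on, so the path is blocked at D.
Since the path R → V ← U is active, R and U are not d-separated given {D, V}.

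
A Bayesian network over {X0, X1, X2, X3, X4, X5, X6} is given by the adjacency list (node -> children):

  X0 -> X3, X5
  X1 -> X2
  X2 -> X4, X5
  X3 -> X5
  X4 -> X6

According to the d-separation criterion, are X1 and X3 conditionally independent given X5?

No — X1 and X3 are not d-separated given {X5}.

There are 2 undirected paths between X1 and X3; checking each against the conditioning set {X5}:
Path 1: X1 → X2 → X5 ← X3
  X2 is a chain and X2 is not conditioned on; X5 is a collider and X5 is conditioned on, which opens it — no node blocks this path, so it is active.
Path 2: X1 → X2 → X5 ← X0 → X3
  X2 is a chain and X2 is not conditioned on; X5 is a collider and X5 is conditioned on, which opens it; X0 is a fork and X0 is not conditioned on — no node blocks this path, so it is active.
Since the path X1 → X2 → X5 ← X3 is active, X1 and X3 are not d-separated given {X5}.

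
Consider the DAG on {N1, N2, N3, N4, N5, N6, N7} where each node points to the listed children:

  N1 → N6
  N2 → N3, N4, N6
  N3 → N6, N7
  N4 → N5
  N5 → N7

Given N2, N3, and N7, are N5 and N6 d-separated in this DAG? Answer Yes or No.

There are 4 undirected paths between N5 and N6; checking each against the conditioning set {N2, N3, N7}:
Path 1: N5 → N7 ← N3 ← N2 → N6
  N3 is a chain here and N3 is conditioned on, so the path is blocked at N3.
Path 2: N5 → N7 ← N3 → N6
  N3 is a fork here and N3 is conditioned on, so the path is blocked at N3.
Path 3: N5 ← N4 ← N2 → N3 → N6
  N2 is a fork here and N2 is conditioned on, so the path is blocked at N2.
Path 4: N5 ← N4 ← N2 → N6
  N2 is a fork here and N2 is conditioned on, so the path is blocked at N2.
Since every path is blocked, d-separation holds.

Yes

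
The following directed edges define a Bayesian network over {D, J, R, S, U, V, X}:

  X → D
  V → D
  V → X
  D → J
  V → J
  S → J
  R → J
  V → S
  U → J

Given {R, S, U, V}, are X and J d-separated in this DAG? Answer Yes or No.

There are 6 undirected paths between X and J; checking each against the conditioning set {R, S, U, V}:
Path 1: X → D ← V → S → J
  D is a collider here and neither D nor any of its descendants is conditioned on, so the collider stays closed — the path is blocked at D.
Path 2: X → D ← V → J
  D is a collider here and neither D nor any of its descendants is conditioned on, so the collider stays closed — the path is blocked at D.
Path 3: X → D → J
  D is a chain and D is not conditioned on — no node blocks this path, so it is active.
Path 4: X ← V → S → J
  V is a fork here and V is conditioned on, so the path is blocked at V.
Path 5: X ← V → D → J
  V is a fork here and V is conditioned on, so the path is blocked at V.
Path 6: X ← V → J
  V is a fork here and V is conditioned on, so the path is blocked at V.
Since the path X → D → J is active, X and J are not d-separated given {R, S, U, V}.

No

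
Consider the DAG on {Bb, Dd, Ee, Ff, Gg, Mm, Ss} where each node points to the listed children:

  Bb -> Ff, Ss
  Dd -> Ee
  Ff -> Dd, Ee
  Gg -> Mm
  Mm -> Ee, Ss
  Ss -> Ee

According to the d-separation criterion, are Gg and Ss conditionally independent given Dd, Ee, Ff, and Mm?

Yes — Gg and Ss are d-separated given {Dd, Ee, Ff, Mm}.

4 paths connect Gg and Ss; each must be blocked for d-separation to hold:
Path 1: Gg → Mm → Ee ← Dd ← Ff ← Bb → Ss
  Mm is a chain here and Mm is conditioned on, so the path is blocked at Mm.
Path 2: Gg → Mm → Ee ← Ff ← Bb → Ss
  Mm is a chain here and Mm is conditioned on, so the path is blocked at Mm.
Path 3: Gg → Mm → Ee ← Ss
  Mm is a chain here and Mm is conditioned on, so the path is blocked at Mm.
Path 4: Gg → Mm → Ss
  Mm is a chain here and Mm is conditioned on, so the path is blocked at Mm.
Every path is blocked, so Gg and Ss are d-separated given {Dd, Ee, Ff, Mm}.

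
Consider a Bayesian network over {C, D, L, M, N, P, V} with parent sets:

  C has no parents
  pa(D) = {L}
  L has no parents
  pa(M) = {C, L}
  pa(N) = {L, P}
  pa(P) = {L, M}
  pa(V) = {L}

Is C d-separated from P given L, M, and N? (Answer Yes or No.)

Enumerating the 3 paths from C to P and testing each for blocking by {L, M, N}:
Path 1: C → M → P
  M is a chain here and M is conditioned on, so the path is blocked at M.
Path 2: C → M ← L → P
  L is a fork here and L is conditioned on, so the path is blocked at L.
Path 3: C → M ← L → N ← P
  L is a fork here and L is conditioned on, so the path is blocked at L.
All paths are blocked; C ⊥ P | {L, M, N} holds.

Yes — C and P are d-separated given {L, M, N}.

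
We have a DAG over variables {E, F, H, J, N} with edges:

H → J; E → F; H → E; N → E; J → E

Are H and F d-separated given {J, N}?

We examine all 2 paths between H and F:
Path 1: H → E → F
  E is a chain and E is not conditioned on — no node blocks this path, so it is active.
Path 2: H → J → E → F
  J is a chain here and J is conditioned on, so the path is blocked at J.
Since the path H → E → F is active, H and F are not d-separated given {J, N}.

No — H and F are not d-separated given {J, N}.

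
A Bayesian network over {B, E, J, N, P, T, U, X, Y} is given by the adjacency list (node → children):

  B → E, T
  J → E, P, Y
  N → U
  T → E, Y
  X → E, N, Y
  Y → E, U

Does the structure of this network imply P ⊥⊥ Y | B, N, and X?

No

We examine all 6 paths between P and Y:
  1. P ← J → Y — J:fork[open] ⇒ active
  2. P ← J → E ← X → N → U ← Y — J:fork[open]; E:collider[blocks]; X:fork[blocks]; N:chain[blocks]; U:collider[blocks] ⇒ blocked
  3. P ← J → E ← X → Y — J:fork[open]; E:collider[blocks]; X:fork[blocks] ⇒ blocked
  4. P ← J → E ← B → T → Y — J:fork[open]; E:collider[blocks]; B:fork[blocks]; T:chain[open] ⇒ blocked
  5. P ← J → E ← Y — J:fork[open]; E:collider[blocks] ⇒ blocked
  6. P ← J → E ← T → Y — J:fork[open]; E:collider[blocks]; T:fork[open] ⇒ blocked
Since the path P ← J → Y is active, P and Y are not d-separated given {B, N, X}.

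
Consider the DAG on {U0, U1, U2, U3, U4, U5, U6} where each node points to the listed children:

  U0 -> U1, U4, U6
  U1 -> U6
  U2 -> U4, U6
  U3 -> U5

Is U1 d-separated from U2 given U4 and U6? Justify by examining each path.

No

4 paths connect U1 and U2; each must be blocked for d-separation to hold:
  1. U1 → U6 ← U0 → U4 ← U2 — U6:collider[open]; U0:fork[open]; U4:collider[open] ⇒ active
  2. U1 → U6 ← U2 — U6:collider[open] ⇒ active
  3. U1 ← U0 → U4 ← U2 — U0:fork[open]; U4:collider[open] ⇒ active
  4. U1 ← U0 → U6 ← U2 — U0:fork[open]; U6:collider[open] ⇒ active
Since the path U1 → U6 ← U0 → U4 ← U2 is active, U1 and U2 are not d-separated given {U4, U6}.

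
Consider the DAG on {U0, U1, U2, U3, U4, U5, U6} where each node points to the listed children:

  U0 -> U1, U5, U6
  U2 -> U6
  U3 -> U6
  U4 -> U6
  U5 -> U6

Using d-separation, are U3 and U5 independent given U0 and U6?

No — U3 and U5 are not d-separated given {U0, U6}.

We examine all 2 paths between U3 and U5:
  1. U3 → U6 ← U5 — U6:collider[open] ⇒ active
  2. U3 → U6 ← U0 → U5 — U6:collider[open]; U0:fork[blocks] ⇒ blocked
Since the path U3 → U6 ← U5 is active, U3 and U5 are not d-separated given {U0, U6}.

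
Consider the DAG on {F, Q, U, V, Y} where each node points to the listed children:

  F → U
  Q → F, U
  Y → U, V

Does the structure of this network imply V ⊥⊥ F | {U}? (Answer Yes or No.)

There are 2 undirected paths between V and F; checking each against the conditioning set {U}:
Path 1: V ← Y → U ← F
  Y is a fork and Y is not conditioned on; U is a collider and U is conditioned on, which opens it — no node blocks this path, so it is active.
Path 2: V ← Y → U ← Q → F
  Y is a fork and Y is not conditioned on; U is a collider and U is conditioned on, which opens it; Q is a fork and Q is not conditioned on — no node blocks this path, so it is active.
At least one path is unblocked, so d-separation fails.

No — V and F are not d-separated given {U}.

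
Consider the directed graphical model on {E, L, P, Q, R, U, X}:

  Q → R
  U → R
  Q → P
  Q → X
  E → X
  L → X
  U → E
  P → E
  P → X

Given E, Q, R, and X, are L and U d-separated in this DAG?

There are 6 undirected paths between L and U; checking each against the conditioning set {E, Q, R, X}:
Path 1: L → X ← E ← P ← Q → R ← U
  E is a chain here and E is conditioned on, so the path is blocked at E.
Path 2: L → X ← E ← U
  E is a chain here and E is conditioned on, so the path is blocked at E.
Path 3: L → X ← P → E ← U
  X is a collider and X is conditioned on, which opens it; P is a fork and P is not conditioned on; E is a collider and E is conditioned on, which opens it — no node blocks this path, so it is active.
Path 4: L → X ← P ← Q → R ← U
  Q is a fork here and Q is conditioned on, so the path is blocked at Q.
Path 5: L → X ← Q → P → E ← U
  Q is a fork here and Q is conditioned on, so the path is blocked at Q.
Path 6: L → X ← Q → R ← U
  Q is a fork here and Q is conditioned on, so the path is blocked at Q.
At least one path is unblocked, so d-separation fails.

No — L and U are not d-separated given {E, Q, R, X}.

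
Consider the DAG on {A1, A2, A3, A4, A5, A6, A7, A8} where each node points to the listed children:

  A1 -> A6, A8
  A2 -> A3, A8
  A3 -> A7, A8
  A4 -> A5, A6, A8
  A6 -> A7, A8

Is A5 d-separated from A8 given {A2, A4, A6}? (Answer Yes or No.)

Yes

There are 5 undirected paths between A5 and A8; checking each against the conditioning set {A2, A4, A6}:
  1. A5 ← A4 → A6 → A8 — A4:fork[blocks]; A6:chain[blocks] ⇒ blocked
  2. A5 ← A4 → A6 ← A1 → A8 — A4:fork[blocks]; A6:collider[open]; A1:fork[open] ⇒ blocked
  3. A5 ← A4 → A6 → A7 ← A3 ← A2 → A8 — A4:fork[blocks]; A6:chain[blocks]; A7:collider[blocks]; A3:chain[open]; A2:fork[blocks] ⇒ blocked
  4. A5 ← A4 → A6 → A7 ← A3 → A8 — A4:fork[blocks]; A6:chain[blocks]; A7:collider[blocks]; A3:fork[open] ⇒ blocked
  5. A5 ← A4 → A8 — A4:fork[blocks] ⇒ blocked
Since every path is blocked, d-separation holds.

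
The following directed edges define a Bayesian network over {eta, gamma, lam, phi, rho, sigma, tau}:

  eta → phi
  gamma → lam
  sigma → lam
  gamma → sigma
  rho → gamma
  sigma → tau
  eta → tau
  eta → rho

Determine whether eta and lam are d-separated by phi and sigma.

4 paths connect eta and lam; each must be blocked for d-separation to hold:
Path 1: eta → rho → gamma → lam
  rho is a chain and rho is not conditioned on; gamma is a chain and gamma is not conditioned on — no node blocks this path, so it is active.
Path 2: eta → rho → gamma → sigma → lam
  sigma is a chain here and sigma is conditioned on, so the path is blocked at sigma.
Path 3: eta → tau ← sigma ← gamma → lam
  tau is a collider here and neither tau nor any of its descendants is conditioned on, so the collider stays closed — the path is blocked at tau.
Path 4: eta → tau ← sigma → lam
  tau is a collider here and neither tau nor any of its descendants is conditioned on, so the collider stays closed — the path is blocked at tau.
Since the path eta → rho → gamma → lam is active, eta and lam are not d-separated given {phi, sigma}.

No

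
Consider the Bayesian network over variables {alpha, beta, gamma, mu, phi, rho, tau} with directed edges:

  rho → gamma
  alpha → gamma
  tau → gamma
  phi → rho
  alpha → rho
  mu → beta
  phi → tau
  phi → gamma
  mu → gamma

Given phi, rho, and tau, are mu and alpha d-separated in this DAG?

Yes

We examine all 4 paths between mu and alpha:
  1. mu → gamma ← rho ← alpha — gamma:collider[blocks]; rho:chain[blocks] ⇒ blocked
  2. mu → gamma ← phi → rho ← alpha — gamma:collider[blocks]; phi:fork[blocks]; rho:collider[open] ⇒ blocked
  3. mu → gamma ← alpha — gamma:collider[blocks] ⇒ blocked
  4. mu → gamma ← tau ← phi → rho ← alpha — gamma:collider[blocks]; tau:chain[blocks]; phi:fork[blocks]; rho:collider[open] ⇒ blocked
Since every path is blocked, d-separation holds.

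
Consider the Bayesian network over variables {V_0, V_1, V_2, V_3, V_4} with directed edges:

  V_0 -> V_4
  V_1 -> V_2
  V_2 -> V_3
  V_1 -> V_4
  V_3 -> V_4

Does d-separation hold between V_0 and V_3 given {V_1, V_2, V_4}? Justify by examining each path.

We examine all 2 paths between V_0 and V_3:
Path 1: V_0 → V_4 ← V_3
  V_4 is a collider and V_4 is conditioned on, which opens it — no node blocks this path, so it is active.
Path 2: V_0 → V_4 ← V_1 → V_2 → V_3
  V_1 is a fork here and V_1 is conditioned on, so the path is blocked at V_1.
Since the path V_0 → V_4 ← V_3 is active, V_0 and V_3 are not d-separated given {V_1, V_2, V_4}.

No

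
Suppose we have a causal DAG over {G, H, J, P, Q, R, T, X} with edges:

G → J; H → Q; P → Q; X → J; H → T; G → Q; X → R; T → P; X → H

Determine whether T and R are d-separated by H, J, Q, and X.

We examine all 4 paths between T and R:
  1. T → P → Q ← G → J ← X → R — P:chain[open]; Q:collider[open]; G:fork[open]; J:collider[open]; X:fork[blocks] ⇒ blocked
  2. T → P → Q ← H ← X → R — P:chain[open]; Q:collider[open]; H:chain[blocks]; X:fork[blocks] ⇒ blocked
  3. T ← H ← X → R — H:chain[blocks]; X:fork[blocks] ⇒ blocked
  4. T ← H → Q ← G → J ← X → R — H:fork[blocks]; Q:collider[open]; G:fork[open]; J:collider[open]; X:fork[blocks] ⇒ blocked
All paths are blocked; T ⊥ R | {H, J, Q, X} holds.

Yes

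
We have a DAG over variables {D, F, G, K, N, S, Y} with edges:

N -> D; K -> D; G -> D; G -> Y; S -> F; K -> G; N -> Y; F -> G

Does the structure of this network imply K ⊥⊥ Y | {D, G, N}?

4 paths connect K and Y; each must be blocked for d-separation to hold:
  1. K → G → Y — G:chain[blocks] ⇒ blocked
  2. K → G → D ← N → Y — G:chain[blocks]; D:collider[open]; N:fork[blocks] ⇒ blocked
  3. K → D ← G → Y — D:collider[open]; G:fork[blocks] ⇒ blocked
  4. K → D ← N → Y — D:collider[open]; N:fork[blocks] ⇒ blocked
All paths are blocked; K ⊥ Y | {D, G, N} holds.

Yes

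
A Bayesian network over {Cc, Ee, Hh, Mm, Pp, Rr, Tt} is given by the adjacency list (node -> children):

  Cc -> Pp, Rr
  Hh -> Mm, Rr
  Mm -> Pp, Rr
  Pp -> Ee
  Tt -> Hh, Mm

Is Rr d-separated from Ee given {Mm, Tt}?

There are 4 undirected paths between Rr and Ee; checking each against the conditioning set {Mm, Tt}:
Path 1: Rr ← Cc → Pp → Ee
  Cc is a fork and Cc is not conditioned on; Pp is a chain and Pp is not conditioned on — no node blocks this path, so it is active.
Path 2: Rr ← Hh → Mm → Pp → Ee
  Mm is a chain here and Mm is conditioned on, so the path is blocked at Mm.
Path 3: Rr ← Hh ← Tt → Mm → Pp → Ee
  Tt is a fork here and Tt is conditioned on, so the path is blocked at Tt.
Path 4: Rr ← Mm → Pp → Ee
  Mm is a fork here and Mm is conditioned on, so the path is blocked at Mm.
Because an active path exists, Rr and Ee are not d-separated.

No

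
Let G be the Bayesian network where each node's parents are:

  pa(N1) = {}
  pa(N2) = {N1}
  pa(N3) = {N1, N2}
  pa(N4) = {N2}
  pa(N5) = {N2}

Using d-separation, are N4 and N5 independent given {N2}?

Yes

Only one path connects N4 and N5:
Path 1: N4 ← N2 → N5
  N2 is a fork here and N2 is conditioned on, so the path is blocked at N2.
Since every path is blocked, d-separation holds.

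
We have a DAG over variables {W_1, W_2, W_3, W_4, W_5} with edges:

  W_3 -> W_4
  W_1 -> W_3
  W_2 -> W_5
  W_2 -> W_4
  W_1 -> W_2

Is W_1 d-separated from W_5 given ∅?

No — W_1 and W_5 are not d-separated given ∅.

There are 2 undirected paths between W_1 and W_5; checking each against the conditioning set ∅:
Path 1: W_1 → W_3 → W_4 ← W_2 → W_5
  W_4 is a collider here and neither W_4 nor any of its descendants is conditioned on, so the collider stays closed — the path is blocked at W_4.
Path 2: W_1 → W_2 → W_5
  W_2 is a chain and W_2 is not conditioned on — no node blocks this path, so it is active.
Because an active path exists, W_1 and W_5 are not d-separated.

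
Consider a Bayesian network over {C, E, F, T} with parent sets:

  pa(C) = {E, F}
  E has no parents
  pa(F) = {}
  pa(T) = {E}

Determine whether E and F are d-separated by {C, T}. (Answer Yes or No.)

The only undirected path from E to F is:
Path 1: E → C ← F
  C is a collider and C is conditioned on, which opens it — no node blocks this path, so it is active.
Because an active path exists, E and F are not d-separated.

No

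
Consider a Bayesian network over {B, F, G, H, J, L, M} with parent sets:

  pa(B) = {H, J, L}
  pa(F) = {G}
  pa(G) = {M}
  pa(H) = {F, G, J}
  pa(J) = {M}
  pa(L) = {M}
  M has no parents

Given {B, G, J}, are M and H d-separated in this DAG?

Enumerating the 6 paths from M to H and testing each for blocking by {B, G, J}:
Path 1: M → L → B ← H
  L is a chain and L is not conditioned on; B is a collider and B is conditioned on, which opens it — no node blocks this path, so it is active.
Path 2: M → L → B ← J → H
  J is a fork here and J is conditioned on, so the path is blocked at J.
Path 3: M → G → H
  G is a chain here and G is conditioned on, so the path is blocked at G.
Path 4: M → G → F → H
  G is a chain here and G is conditioned on, so the path is blocked at G.
Path 5: M → J → H
  J is a chain here and J is conditioned on, so the path is blocked at J.
Path 6: M → J → B ← H
  J is a chain here and J is conditioned on, so the path is blocked at J.
At least one path is unblocked, so d-separation fails.

No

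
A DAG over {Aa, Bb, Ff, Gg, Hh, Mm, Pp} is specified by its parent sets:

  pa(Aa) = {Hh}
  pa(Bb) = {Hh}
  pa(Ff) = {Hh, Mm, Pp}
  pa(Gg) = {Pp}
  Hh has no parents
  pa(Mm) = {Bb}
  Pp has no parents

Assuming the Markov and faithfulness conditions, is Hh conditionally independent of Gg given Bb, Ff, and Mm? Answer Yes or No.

No

Enumerating the 2 paths from Hh to Gg and testing each for blocking by {Bb, Ff, Mm}:
  1. Hh → Bb → Mm → Ff ← Pp → Gg — Bb:chain[blocks]; Mm:chain[blocks]; Ff:collider[open]; Pp:fork[open] ⇒ blocked
  2. Hh → Ff ← Pp → Gg — Ff:collider[open]; Pp:fork[open] ⇒ active
At least one path is unblocked, so d-separation fails.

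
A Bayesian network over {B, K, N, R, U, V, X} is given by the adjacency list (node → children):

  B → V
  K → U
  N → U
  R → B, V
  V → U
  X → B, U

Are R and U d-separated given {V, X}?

Enumerating the 4 paths from R to U and testing each for blocking by {V, X}:
Path 1: R → V → U
  V is a chain here and V is conditioned on, so the path is blocked at V.
Path 2: R → V ← B ← X → U
  X is a fork here and X is conditioned on, so the path is blocked at X.
Path 3: R → B → V → U
  V is a chain here and V is conditioned on, so the path is blocked at V.
Path 4: R → B ← X → U
  X is a fork here and X is conditioned on, so the path is blocked at X.
All paths are blocked; R ⊥ U | {V, X} holds.

Yes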